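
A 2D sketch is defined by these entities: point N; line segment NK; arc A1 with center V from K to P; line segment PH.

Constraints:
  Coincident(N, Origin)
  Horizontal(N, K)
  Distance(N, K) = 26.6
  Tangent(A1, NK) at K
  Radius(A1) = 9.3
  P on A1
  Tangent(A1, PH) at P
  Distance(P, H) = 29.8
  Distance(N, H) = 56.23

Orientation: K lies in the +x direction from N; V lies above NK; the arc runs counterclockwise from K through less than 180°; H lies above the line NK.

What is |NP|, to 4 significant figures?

36.19

N is at the origin; N and K share the same y with |NK| = 26.6 and K on the +x side, so K = (26.60, 0.000). Since A1 is tangent to NK there, VK ⟂ NK, so V = K + (0, 9.3) = (26.60, 9.300). Since VP ⟂ PH (tangency), |VH| = √(9.3² + 29.8²) = 31.22 regardless of where P sits on A1. So H lies on both circle(N, 56.23) and circle(V, 31.22); the above-NK intersection is H = (43.64, 35.45). P is the foot of the tangent from H: P = (35.55, 6.774).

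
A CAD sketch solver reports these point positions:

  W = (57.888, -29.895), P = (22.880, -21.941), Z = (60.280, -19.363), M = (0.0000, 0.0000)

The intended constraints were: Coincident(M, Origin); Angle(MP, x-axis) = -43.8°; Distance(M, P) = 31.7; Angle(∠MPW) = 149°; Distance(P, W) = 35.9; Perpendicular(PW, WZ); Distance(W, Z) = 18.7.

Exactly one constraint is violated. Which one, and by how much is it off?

Distance(W, Z) = 18.7 — off by 7.90.

M = (0.00, 0.00) ✓; MP at -43.80° ✓; |MP| = 31.70 ✓; ∠MPW = 149.0° ✓; |PW| = 35.90 ✓; ∠(PW, WZ) = 90.00° ✓; |WZ| = 10.80 ✗.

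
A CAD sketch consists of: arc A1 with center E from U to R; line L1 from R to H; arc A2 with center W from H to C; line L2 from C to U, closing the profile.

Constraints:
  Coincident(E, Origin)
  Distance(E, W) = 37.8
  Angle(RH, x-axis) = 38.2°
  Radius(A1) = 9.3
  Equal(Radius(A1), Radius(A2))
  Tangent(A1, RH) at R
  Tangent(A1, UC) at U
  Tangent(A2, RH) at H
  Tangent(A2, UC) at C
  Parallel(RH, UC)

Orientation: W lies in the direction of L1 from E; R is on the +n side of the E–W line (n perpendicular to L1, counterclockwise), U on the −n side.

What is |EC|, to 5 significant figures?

38.927

The slot axis is L1's direction at 38.2°, so u = (cos 38.2°, sin 38.2°) = (0.78586, 0.61841) and n = (−sin 38.2°, cos 38.2°) = (-0.61841, 0.78586). E is at the origin and W lies 37.8 along u from E, so W = 37.8·u = (29.705, 23.376). Tangency of A1 to both parallel lines with radius 9.3 puts R and U at E ± 9.3·n: R = (-5.7512, 7.3085), U = (5.7512, -7.3085). Equal radii place H and C the same way about W: H = W + 9.3·n = (23.954, 30.684), C = W − 9.3·n = (35.457, 16.067). Then |EC| = |C − E| = 38.927.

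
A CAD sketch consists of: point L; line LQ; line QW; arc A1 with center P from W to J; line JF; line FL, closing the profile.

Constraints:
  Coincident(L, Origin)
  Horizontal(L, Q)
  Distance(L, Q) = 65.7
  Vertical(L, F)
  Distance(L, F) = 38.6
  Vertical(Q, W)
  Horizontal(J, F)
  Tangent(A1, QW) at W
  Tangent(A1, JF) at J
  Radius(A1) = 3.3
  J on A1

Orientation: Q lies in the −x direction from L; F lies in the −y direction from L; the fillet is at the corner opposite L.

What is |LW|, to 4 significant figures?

74.58

L is at the origin; L and Q share the same y with |LQ| = 65.7 and Q on the −x side, so Q = (-65.70, 0.000). L and F share the same x with |LF| = 38.6 and F on the −y side, so F = (0.000, -38.60). The virtual corner opposite L is at (-65.70, -38.60). Tangency of A1 to QW means the radius PW is perpendicular to QW and since A1 is tangent to JF there, PJ ⟂ JF, with radius 3.3, so the center P sits 3.3 in from both sides at P = (-62.40, -35.30). That places the tangent points at W = (-65.70, -35.30) on QW and J = (-62.40, -38.60) on JF. Then |LW| = |W − L| = 74.58.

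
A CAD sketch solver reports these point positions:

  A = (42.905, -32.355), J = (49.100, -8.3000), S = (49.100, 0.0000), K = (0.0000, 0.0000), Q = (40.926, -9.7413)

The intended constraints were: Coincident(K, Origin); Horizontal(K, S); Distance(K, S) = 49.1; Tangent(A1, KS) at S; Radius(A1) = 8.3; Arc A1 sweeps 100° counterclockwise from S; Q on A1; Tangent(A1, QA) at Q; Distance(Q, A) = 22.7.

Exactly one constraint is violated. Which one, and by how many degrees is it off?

Tangent(A1, QA) at Q — off by 5.00°.

K = (0.00, 0.00) ✓; K.y = 0.00, S.y = 0.00 ✓; |KS| = 49.10 ✓; ∠(JS, SK) = 90.00° ✓; |JS| = 8.300 ✓; bearing(J→Q) − bearing(J→S) = 100.0° ✓; |JQ| = 8.300 ✓; ∠(JQ, QA) = 95.00° ✗; |QA| = 22.70 ✓.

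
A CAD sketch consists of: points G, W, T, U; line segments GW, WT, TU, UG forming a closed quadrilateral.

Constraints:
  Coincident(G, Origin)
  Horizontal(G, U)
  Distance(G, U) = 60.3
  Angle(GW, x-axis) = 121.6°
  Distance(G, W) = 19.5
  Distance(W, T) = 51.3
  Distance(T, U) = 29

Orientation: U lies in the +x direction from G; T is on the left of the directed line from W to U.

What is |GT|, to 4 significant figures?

46.16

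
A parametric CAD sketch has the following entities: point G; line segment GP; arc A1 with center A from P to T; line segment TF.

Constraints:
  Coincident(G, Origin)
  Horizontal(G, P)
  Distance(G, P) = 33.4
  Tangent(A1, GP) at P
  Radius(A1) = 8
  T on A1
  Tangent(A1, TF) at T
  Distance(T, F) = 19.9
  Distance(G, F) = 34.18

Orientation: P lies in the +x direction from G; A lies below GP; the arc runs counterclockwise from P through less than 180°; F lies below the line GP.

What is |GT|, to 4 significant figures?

26.36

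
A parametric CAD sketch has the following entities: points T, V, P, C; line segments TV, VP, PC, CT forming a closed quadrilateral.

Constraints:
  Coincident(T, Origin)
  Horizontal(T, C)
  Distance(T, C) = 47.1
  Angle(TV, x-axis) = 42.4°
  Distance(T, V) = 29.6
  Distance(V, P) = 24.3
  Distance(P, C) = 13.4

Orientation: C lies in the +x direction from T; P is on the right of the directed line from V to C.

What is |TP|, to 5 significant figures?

33.779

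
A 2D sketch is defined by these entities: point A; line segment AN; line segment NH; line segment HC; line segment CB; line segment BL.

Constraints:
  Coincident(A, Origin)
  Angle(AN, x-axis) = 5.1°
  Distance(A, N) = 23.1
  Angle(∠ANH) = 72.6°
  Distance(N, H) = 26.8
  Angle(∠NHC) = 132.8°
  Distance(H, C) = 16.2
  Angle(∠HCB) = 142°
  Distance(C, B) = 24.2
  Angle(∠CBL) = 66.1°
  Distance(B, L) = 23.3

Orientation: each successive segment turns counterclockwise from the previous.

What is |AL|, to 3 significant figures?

12.6

A is at the origin; AN runs at 5.1° with length 23.1, so N = (23.0, 2.05). ∠ANH = 72.6° gives NH at 112° from the x-axis; with |NH| = 26.8, H = (12.8, 26.8). ∠NHC = 132.8° gives HC at 160° from the x-axis; with |HC| = 16.2, C = (-2.44, 32.4). ∠HCB = 142.0° gives CB at -162° from the x-axis; with |CB| = 24.2, B = (-25.5, 25.1). ∠CBL = 66.1° gives BL at -48.4° from the x-axis; with |BL| = 23.3, L = (-10.0, 7.65). Then |AL| = |L − A| = 12.6.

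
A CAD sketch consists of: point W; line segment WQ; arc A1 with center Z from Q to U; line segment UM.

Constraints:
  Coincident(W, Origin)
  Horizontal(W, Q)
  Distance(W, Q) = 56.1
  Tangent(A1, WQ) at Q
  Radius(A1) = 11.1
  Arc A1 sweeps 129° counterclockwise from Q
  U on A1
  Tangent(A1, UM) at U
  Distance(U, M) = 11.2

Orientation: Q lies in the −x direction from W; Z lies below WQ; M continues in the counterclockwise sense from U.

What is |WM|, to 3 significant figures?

63.6

W is at the origin; WQ is horizontal with |WQ| = 56.1 and Q on the −x side, so Q = (-56.1, 0.00). Since A1 is tangent to WQ there, ZQ ⟂ WQ, so Z = Q + (0, -11.1) = (-56.1, -11.1). On A1, Q sits at bearing 90° from Z; a 129° counterclockwise sweep puts U at bearing 219°, so U = Z + 11.1·(cos 219°, sin 219°) = (-64.7, -18.1). Since A1 is tangent to UM there, ZU ⟂ UM, so UM runs along (−sin 219°, cos 219°); with |UM| = 11.2, M = (-57.7, -26.8). Then |WM| = |M − W| = 63.6.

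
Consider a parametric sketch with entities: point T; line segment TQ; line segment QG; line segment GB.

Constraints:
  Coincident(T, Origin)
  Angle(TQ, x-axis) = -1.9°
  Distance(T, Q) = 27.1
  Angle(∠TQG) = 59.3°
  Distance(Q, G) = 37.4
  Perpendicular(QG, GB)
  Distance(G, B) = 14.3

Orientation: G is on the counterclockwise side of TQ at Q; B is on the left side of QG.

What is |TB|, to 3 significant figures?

25.2

∠TQG = 59.3°, so QG runs at -1.9° + (180° − 59.3°) = 119° from the x-axis; with |QG| = 37.4, G = Q + 37.4·(cos 119°, sin 119°) = (9.07, 31.9). QG ⟂ GB; with |GB| = 14.3 on the left of QG, B = G + 14.3·(-0.876, -0.482) = (-3.46, 25.0). Then |TB| = |B − T| = 25.2.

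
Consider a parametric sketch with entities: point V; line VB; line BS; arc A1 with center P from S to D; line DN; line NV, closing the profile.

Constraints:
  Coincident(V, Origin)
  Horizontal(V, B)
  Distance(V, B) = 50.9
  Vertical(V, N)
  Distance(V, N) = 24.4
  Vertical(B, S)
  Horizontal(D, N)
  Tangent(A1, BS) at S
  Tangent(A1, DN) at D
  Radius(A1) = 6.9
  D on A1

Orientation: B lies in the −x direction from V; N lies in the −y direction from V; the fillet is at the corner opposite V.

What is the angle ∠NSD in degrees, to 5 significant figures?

37.280°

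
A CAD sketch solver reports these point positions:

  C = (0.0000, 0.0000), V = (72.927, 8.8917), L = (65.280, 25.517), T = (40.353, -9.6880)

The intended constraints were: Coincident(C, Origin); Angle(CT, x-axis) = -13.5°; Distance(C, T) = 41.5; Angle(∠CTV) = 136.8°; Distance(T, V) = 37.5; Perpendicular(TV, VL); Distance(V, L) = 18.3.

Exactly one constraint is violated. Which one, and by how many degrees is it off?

Perpendicular(TV, VL) — off by 5.00°.

C = (0.00, 0.00) ✓; CT at -13.50° ✓; |CT| = 41.50 ✓; ∠CTV = 136.8° ✓; |TV| = 37.50 ✓; ∠(TV, VL) = 85.00° ✗; |VL| = 18.30 ✓.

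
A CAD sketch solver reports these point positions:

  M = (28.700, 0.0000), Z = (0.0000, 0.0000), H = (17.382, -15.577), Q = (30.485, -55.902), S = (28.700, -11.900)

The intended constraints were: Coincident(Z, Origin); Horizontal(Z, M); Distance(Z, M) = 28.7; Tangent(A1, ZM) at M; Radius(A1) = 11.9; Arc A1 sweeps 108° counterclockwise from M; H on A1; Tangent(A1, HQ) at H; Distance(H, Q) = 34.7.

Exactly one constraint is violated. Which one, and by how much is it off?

Distance(H, Q) = 34.7 — off by 7.70.

Z = (0.00, 0.00) ✓; Z.y = 0.00, M.y = 0.00 ✓; |ZM| = 28.70 ✓; ∠(SM, MZ) = 90.00° ✓; |SM| = 11.90 ✓; bearing(S→H) − bearing(S→M) = 108.0° ✓; |SH| = 11.90 ✓; ∠(SH, HQ) = 90.00° ✓; |HQ| = 42.40 ✗.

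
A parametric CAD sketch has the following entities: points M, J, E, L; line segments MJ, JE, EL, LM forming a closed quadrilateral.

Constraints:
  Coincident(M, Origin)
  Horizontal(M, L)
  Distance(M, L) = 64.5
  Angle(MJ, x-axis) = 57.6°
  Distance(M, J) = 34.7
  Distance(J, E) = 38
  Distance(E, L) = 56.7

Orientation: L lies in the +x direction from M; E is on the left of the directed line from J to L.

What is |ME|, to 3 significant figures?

71.9

M is at the origin; ML is horizontal with |ML| = 64.5 and L in +x, so L = (64.5, 0). MJ runs at 57.6° with |MJ| = 34.7, so J = (18.6, 29.3). E is determined by |JE| = 38.0 and |EL| = 56.7 together: it lies at the intersection of circle(J, 38.0) and circle(L, 56.7). With |JL| = 54.5, the foot of the radical line on JL is 11.0 from J and the perpendicular offset is √(38.0² − 11.0²) = 36.4. Taking the left-of-JL solution: E = (47.4, 54.1).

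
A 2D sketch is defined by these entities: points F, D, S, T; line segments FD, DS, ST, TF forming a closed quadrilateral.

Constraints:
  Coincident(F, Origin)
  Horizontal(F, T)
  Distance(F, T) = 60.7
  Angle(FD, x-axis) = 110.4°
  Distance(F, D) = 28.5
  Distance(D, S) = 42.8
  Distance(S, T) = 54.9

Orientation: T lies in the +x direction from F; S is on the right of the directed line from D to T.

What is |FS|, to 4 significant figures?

14.44

Checks: |DS| = 42.80 ✓; |ST| = 54.90 ✓.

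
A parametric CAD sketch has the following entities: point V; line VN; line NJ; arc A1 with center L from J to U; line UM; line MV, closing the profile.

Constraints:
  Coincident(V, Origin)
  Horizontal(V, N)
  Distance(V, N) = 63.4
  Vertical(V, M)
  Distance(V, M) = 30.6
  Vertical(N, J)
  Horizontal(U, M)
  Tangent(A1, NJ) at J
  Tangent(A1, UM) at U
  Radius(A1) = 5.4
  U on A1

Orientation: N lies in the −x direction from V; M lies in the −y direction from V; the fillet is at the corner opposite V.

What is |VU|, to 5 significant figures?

65.577

V is at the origin; VN is horizontal with |VN| = 63.4 and N on the −x side, so N = (-63.400, 0.0000). V and M share the same x with |VM| = 30.6 and M on the −y side, so M = (0.0000, -30.600). The virtual corner opposite V is at (-63.400, -30.600). Tangency of A1 to NJ means the radius LJ is perpendicular to NJ and since A1 is tangent to UM there, LU ⟂ UM, with radius 5.4, so the center L sits 5.4 in from both sides at L = (-58.000, -25.200). That places the tangent points at J = (-63.400, -25.200) on NJ and U = (-58.000, -30.600) on UM. Then |VU| = |U − V| = 65.577.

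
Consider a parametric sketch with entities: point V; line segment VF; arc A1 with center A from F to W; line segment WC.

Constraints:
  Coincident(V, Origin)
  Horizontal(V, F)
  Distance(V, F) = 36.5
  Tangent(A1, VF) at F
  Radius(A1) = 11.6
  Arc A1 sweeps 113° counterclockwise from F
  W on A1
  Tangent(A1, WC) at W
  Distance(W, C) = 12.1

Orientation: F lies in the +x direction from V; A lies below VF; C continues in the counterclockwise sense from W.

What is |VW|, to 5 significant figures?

30.447

Since A1 is tangent to VF there, AF ⟂ VF, so A = F + (0, -11.6) = (36.500, -11.600). On A1, F sits at bearing 90° from A; a 113° counterclockwise sweep puts W at bearing 203°, so W = A + 11.6·(cos 203°, sin 203°) = (25.822, -16.132). Then |VW| = |W − V| = 30.447.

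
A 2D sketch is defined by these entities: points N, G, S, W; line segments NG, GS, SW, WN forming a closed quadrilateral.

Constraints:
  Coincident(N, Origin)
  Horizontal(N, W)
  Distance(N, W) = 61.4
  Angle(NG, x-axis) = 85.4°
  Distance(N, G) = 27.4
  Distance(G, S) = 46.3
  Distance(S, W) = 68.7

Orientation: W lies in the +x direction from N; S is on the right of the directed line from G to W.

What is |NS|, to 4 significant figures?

19.07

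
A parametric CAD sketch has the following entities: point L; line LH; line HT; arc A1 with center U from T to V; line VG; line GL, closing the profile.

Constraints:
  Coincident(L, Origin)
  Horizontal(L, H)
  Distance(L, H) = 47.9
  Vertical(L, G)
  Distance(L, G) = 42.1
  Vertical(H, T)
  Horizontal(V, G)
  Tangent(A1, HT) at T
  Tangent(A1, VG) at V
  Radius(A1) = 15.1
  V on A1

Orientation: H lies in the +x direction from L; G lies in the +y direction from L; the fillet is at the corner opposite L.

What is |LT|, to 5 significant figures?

54.986

The virtual corner opposite L is at (47.900, 42.100). Since A1 is tangent to HT there, UT ⟂ HT and the tangent condition forces UV to be normal to VG, with radius 15.1, so the center U sits 15.1 in from both sides at U = (32.800, 27.000). That places the tangent points at T = (47.900, 27.000) on HT and V = (32.800, 42.100) on VG. Then |LT| = |T − L| = 54.986.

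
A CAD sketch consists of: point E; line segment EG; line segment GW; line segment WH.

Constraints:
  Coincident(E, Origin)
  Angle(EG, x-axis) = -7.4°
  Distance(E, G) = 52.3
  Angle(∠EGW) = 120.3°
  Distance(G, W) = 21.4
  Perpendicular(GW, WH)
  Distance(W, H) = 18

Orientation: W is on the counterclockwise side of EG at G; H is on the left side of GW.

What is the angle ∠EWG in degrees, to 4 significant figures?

43.38°

E is at the origin; EG runs at -7.4° with length 52.3, so G = 52.3·(cos -7.4°, sin -7.4°) = (51.86, -6.736). ∠EGW = 120.3°, so GW runs at -7.4° + (180° − 120.3°) = 52.30° from the x-axis; with |GW| = 21.4, W = G + 21.4·(cos 52.30°, sin 52.30°) = (64.95, 10.20). Then cos ∠EWG = WE·WG / (|WE||WG|), giving 43.38°.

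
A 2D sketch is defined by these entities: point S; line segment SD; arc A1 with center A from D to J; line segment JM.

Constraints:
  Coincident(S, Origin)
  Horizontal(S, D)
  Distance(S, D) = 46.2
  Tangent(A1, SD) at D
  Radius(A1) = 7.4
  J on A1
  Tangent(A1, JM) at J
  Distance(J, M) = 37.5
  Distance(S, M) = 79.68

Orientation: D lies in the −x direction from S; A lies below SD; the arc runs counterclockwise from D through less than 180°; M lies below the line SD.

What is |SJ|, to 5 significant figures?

52.830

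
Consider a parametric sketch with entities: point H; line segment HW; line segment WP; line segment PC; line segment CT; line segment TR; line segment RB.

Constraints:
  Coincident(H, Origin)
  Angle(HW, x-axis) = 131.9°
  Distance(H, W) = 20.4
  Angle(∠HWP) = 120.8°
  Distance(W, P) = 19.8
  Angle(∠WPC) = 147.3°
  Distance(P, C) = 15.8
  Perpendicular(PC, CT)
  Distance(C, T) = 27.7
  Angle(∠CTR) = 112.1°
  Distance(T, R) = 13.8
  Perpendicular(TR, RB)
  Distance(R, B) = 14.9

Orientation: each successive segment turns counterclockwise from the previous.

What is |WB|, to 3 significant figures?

16.4

∠CTR = 112.1° gives TR at 21.7° from the x-axis; with |TR| = 13.8, R = (-12.5, -14.5). The perpendicularity gives RB at right angles to TR, so RB runs at 112°; with |RB| = 14.9, B = (-18.0, -0.610). Then |WB| = |B − W| = 16.4.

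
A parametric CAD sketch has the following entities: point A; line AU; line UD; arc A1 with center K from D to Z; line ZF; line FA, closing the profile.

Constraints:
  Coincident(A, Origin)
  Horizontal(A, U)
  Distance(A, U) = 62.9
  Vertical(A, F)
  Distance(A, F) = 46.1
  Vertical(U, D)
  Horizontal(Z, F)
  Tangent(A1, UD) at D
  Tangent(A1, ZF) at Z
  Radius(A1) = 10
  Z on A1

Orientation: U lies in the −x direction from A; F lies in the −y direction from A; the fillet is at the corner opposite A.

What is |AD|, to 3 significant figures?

72.5

A is at the origin; AU is horizontal with |AU| = 62.9 and U on the −x side, so U = (-62.9, 0.00). AF is vertical with |AF| = 46.1 and F on the −y side, so F = (0.00, -46.1). The virtual corner opposite A is at (-62.9, -46.1). Since A1 is tangent to UD there, KD ⟂ UD and the tangent condition forces KZ to be normal to ZF, with radius 10.0, so the center K sits 10.0 in from both sides at K = (-52.9, -36.1). That places the tangent points at D = (-62.9, -36.1) on UD and Z = (-52.9, -46.1) on ZF. Then |AD| = |D − A| = 72.5.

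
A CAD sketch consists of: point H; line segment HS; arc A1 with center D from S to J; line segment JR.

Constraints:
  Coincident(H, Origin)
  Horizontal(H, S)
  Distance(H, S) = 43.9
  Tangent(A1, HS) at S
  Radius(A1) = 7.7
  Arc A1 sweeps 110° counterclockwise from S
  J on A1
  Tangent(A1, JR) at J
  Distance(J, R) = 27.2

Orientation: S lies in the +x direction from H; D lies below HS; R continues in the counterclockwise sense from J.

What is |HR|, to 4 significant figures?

58.32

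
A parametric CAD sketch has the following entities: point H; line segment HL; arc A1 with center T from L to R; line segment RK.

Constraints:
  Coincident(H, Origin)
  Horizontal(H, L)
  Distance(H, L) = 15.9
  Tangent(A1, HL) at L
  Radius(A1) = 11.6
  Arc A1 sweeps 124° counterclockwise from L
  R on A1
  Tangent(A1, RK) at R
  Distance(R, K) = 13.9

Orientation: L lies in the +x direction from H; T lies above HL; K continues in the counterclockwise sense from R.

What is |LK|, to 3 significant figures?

29.7

H is at the origin; HL is horizontal with |HL| = 15.9 and L on the +x side, so L = (15.9, 0.00). The tangent condition forces TL to be normal to HL, so T = L + (0, 11.6) = (15.9, 11.6). On A1, L sits at bearing -90° from T; a 124° counterclockwise sweep puts R at bearing 34°, so R = T + 11.6·(cos 34°, sin 34°) = (25.5, 18.1). The tangent condition forces TR to be normal to RK, so RK runs along (−sin 34°, cos 34°); with |RK| = 13.9, K = (17.7, 29.6). Then |LK| = |K − L| = 29.7.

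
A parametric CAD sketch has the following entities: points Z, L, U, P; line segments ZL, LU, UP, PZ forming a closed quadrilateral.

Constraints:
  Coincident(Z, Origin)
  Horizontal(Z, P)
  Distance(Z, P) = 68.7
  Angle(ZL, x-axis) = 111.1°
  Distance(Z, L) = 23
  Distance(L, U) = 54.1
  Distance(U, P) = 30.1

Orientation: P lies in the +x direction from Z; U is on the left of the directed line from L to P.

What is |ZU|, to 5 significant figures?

49.772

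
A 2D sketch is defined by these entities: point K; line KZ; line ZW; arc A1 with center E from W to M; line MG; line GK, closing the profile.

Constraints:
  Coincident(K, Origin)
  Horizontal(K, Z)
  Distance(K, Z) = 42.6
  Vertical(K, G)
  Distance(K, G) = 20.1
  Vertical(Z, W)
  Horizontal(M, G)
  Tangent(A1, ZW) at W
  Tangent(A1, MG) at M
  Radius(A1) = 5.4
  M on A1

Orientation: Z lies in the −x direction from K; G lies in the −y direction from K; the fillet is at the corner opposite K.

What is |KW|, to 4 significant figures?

45.06

K is at the origin; KZ is horizontal with |KZ| = 42.6 and Z on the −x side, so Z = (-42.60, 0.000). KG is vertical with |KG| = 20.1 and G on the −y side, so G = (0.000, -20.10). The virtual corner opposite K is at (-42.60, -20.10). Tangency of A1 to ZW means the radius EW is perpendicular to ZW and the tangent condition forces EM to be normal to MG, with radius 5.4, so the center E sits 5.4 in from both sides at E = (-37.20, -14.70). That places the tangent points at W = (-42.60, -14.70) on ZW and M = (-37.20, -20.10) on MG. Then |KW| = |W − K| = 45.06.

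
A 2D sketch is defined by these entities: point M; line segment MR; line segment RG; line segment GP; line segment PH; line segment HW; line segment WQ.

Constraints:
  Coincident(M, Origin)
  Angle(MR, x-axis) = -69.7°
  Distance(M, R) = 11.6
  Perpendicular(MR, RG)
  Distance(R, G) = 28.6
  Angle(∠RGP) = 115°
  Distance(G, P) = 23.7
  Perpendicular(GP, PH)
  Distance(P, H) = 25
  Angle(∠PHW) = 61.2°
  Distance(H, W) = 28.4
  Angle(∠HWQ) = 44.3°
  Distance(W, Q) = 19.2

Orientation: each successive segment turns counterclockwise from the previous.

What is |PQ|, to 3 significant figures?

8.89

M is at the origin; MR runs at -69.7° with length 11.6, so R = (4.02, -10.9). MR is perpendicular to RG, so RG runs at 20.3°; with |RG| = 28.6, G = (30.8, -0.957). ∠RGP = 115.0° gives GP at 85.3° from the x-axis; with |GP| = 23.7, P = (32.8, 22.7). GP ⟂ PH, so PH runs at 175°; with |PH| = 25.0, H = (7.87, 24.7). ∠PHW = 61.2° gives HW at -65.9° from the x-axis; with |HW| = 28.4, W = (19.5, -1.21). ∠HWQ = 44.3° gives WQ at 69.8° from the x-axis; with |WQ| = 19.2, Q = (26.1, 16.8). Then |PQ| = |Q − P| = 8.89.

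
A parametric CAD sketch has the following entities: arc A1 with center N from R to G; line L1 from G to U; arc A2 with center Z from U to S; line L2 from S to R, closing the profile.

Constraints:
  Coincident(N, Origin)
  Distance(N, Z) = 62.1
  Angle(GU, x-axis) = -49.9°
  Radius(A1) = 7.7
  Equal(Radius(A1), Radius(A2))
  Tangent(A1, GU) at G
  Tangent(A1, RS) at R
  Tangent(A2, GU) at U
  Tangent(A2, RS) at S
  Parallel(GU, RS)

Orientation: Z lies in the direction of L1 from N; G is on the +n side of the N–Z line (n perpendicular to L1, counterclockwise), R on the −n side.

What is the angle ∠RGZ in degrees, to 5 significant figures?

82.932°

N is at the origin and Z lies 62.1 along u from N, so Z = 62.1·u = (40.000, -47.502). Tangency of A1 to both parallel lines with radius 7.7 puts G and R at N ± 7.7·n: G = (5.8899, 4.9598), R = (-5.8899, -4.9598). Then cos ∠RGZ = GR·GZ / (|GR||GZ|), giving 82.932°.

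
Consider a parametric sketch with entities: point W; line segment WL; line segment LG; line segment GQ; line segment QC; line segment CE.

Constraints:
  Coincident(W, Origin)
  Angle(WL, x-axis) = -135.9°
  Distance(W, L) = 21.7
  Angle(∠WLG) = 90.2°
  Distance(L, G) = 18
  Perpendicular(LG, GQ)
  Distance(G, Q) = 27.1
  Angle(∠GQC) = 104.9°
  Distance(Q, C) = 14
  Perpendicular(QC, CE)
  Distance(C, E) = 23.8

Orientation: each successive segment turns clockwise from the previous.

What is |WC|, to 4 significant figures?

10.08

W is at the origin; WL runs at -135.9° with length 21.7, so L = (-15.58, -15.10). ∠WLG = 90.2° gives LG at 134.3° from the x-axis; with |LG| = 18.0, G = (-28.15, -2.219). LG is perpendicular to GQ, so GQ runs at 44.30°; with |GQ| = 27.1, Q = (-8.760, 16.71). ∠GQC = 104.9° gives QC at -30.80° from the x-axis; with |QC| = 14.0, C = (3.266, 9.540). Then |WC| = |C − W| = 10.08.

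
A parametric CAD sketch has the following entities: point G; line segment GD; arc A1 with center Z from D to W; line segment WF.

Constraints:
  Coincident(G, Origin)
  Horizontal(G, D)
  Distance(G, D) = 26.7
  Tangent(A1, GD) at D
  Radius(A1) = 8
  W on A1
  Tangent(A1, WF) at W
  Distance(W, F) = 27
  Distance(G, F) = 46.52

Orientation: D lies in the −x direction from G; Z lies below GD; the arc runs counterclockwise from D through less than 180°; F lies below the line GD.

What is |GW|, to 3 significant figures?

35.8

Checks: |ZW| = 8.000 ✓; ∠(ZW, WF) = 90.00° ✓; |WF| = 27.00 ✓; |GF| = 46.52 ✓.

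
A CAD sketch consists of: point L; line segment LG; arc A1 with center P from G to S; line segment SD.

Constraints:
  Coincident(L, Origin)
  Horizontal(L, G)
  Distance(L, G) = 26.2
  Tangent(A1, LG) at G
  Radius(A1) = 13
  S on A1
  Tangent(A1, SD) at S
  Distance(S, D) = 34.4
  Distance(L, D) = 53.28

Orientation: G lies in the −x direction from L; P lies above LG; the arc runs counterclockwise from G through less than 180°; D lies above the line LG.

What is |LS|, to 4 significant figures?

20.57

Checks: |LG| = 26.20 ✓; |PS| = 13.00 ✓; ∠(PS, SD) = 90.00° ✓; |SD| = 34.40 ✓; |LD| = 53.28 ✓.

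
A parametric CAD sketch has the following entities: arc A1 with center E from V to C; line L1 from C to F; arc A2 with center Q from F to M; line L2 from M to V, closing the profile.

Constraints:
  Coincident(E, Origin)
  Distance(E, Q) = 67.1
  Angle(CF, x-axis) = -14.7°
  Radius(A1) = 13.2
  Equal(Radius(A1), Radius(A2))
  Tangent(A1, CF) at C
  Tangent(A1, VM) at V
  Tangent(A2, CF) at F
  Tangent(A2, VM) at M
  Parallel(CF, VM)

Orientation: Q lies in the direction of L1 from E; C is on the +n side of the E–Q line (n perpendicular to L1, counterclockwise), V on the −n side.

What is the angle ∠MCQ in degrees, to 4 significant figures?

10.35°

The slot axis is L1's direction at -14.7°, so u = (cos -14.7°, sin -14.7°) = (0.9673, -0.2538) and n = (−sin -14.7°, cos -14.7°) = (0.2538, 0.9673). E is at the origin and Q lies 67.1 along u from E, so Q = 67.1·u = (64.90, -17.03). Tangency of A1 to both parallel lines with radius 13.2 puts C and V at E ± 13.2·n: C = (3.350, 12.77), V = (-3.350, -12.77). Equal radii place F and M the same way about Q: F = Q + 13.2·n = (68.25, -4.259), M = Q − 13.2·n = (61.55, -29.80). Then cos ∠MCQ = CM·CQ / (|CM||CQ|), giving 10.35°.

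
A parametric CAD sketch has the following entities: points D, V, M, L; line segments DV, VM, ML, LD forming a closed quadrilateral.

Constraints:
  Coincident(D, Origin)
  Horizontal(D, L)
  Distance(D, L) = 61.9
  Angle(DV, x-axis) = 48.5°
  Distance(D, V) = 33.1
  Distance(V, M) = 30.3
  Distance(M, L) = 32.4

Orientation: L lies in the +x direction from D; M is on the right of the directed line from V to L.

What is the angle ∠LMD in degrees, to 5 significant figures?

163.55°

Checks: |VM| = 30.30 ✓; |ML| = 32.40 ✓.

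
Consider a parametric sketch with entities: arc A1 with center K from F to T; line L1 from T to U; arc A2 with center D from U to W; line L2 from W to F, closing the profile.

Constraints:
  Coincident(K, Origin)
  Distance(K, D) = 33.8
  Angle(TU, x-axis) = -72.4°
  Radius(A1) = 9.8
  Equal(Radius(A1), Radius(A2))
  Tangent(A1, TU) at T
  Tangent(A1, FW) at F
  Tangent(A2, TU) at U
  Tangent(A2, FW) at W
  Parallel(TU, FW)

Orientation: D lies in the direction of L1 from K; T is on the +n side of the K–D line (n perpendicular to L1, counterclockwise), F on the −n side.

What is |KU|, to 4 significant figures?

35.19

The slot axis is L1's direction at -72.4°, so u = (cos -72.4°, sin -72.4°) = (0.3024, -0.9532) and n = (−sin -72.4°, cos -72.4°) = (0.9532, 0.3024). K is at the origin and D lies 33.8 along u from K, so D = 33.8·u = (10.22, -32.22). Tangency of A1 to both parallel lines with radius 9.8 puts T and F at K ± 9.8·n: T = (9.341, 2.963), F = (-9.341, -2.963). Equal radii place U and W the same way about D: U = D + 9.8·n = (19.56, -29.25), W = D − 9.8·n = (0.8788, -35.18). Then |KU| = |U − K| = 35.19.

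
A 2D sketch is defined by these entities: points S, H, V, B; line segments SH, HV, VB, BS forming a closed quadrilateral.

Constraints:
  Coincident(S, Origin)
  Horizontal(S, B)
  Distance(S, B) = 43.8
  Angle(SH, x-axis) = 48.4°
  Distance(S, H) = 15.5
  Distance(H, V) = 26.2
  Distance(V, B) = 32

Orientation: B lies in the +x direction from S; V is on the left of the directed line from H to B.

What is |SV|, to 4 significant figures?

41.62

Checks: |HV| = 26.20 ✓; |VB| = 32.00 ✓.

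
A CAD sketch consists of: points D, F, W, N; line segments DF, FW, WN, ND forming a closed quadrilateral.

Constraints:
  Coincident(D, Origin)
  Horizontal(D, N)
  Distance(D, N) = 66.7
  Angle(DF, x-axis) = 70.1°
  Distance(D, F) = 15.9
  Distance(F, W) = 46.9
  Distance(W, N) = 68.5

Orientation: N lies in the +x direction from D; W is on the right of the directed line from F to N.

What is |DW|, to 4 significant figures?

32.52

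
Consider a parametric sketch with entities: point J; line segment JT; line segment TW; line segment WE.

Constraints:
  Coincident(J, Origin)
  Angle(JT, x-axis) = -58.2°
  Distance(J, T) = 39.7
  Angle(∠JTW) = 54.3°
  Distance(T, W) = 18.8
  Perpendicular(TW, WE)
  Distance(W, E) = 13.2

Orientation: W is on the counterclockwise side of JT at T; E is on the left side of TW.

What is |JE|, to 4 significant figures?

19.53

J is at the origin; JT runs at -58.2° with length 39.7, so T = 39.7·(cos -58.2°, sin -58.2°) = (20.92, -33.74). ∠JTW = 54.3°, so TW runs at -58.2° + (180° − 54.3°) = 67.50° from the x-axis; with |TW| = 18.8, W = T + 18.8·(cos 67.50°, sin 67.50°) = (28.11, -16.37). TW ⟂ WE; with |WE| = 13.2 on the left of TW, E = W + 13.2·(-0.9239, 0.3827) = (15.92, -11.32). Then |JE| = |E − J| = 19.53.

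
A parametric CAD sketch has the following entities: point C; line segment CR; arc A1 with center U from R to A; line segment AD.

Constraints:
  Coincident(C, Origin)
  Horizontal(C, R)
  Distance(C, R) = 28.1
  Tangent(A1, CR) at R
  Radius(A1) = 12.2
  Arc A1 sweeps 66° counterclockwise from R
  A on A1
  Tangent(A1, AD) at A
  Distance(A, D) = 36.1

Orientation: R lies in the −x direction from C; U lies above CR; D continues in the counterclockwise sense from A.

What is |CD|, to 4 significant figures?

40.28

C is at the origin; CR is horizontal with |CR| = 28.1 and R on the −x side, so R = (-28.10, 0.000). Tangency of A1 to CR means the radius UR is perpendicular to CR, so U = R + (0, 12.2) = (-28.10, 12.20). On A1, R sits at bearing -90° from U; a 66° counterclockwise sweep puts A at bearing -24°, so A = U + 12.2·(cos -24°, sin -24°) = (-16.95, 7.238). The tangent condition forces UA to be normal to AD, so AD runs along (−sin -24°, cos -24°); with |AD| = 36.1, D = (-2.272, 40.22). Then |CD| = |D − C| = 40.28.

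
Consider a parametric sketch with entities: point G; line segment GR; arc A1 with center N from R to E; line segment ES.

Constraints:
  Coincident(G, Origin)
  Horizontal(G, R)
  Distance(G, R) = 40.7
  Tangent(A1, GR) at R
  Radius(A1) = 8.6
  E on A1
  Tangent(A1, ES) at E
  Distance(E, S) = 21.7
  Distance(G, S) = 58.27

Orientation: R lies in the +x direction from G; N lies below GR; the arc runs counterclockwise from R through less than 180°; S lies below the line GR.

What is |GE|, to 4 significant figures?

37.59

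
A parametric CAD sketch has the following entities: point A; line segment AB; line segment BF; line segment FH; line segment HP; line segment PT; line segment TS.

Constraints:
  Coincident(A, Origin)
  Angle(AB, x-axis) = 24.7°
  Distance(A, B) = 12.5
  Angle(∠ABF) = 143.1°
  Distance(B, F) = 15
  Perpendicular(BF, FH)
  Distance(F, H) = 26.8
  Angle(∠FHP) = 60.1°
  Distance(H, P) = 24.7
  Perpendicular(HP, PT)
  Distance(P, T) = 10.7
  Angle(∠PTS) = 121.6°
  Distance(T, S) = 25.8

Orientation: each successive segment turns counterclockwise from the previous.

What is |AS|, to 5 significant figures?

34.841

A is at the origin; AB runs at 24.7° with length 12.5, so B = (11.356, 5.2233). ∠ABF = 143.1° gives BF at 61.600° from the x-axis; with |BF| = 15.0, F = (18.491, 18.418). BF ⟂ FH, so FH runs at 151.60°; with |FH| = 26.8, H = (-5.0839, 31.165). ∠FHP = 60.1° gives HP at -88.500° from the x-axis; with |HP| = 24.7, P = (-4.4373, 6.4733). HP ⟂ PT, so PT runs at 1.5000°; with |PT| = 10.7, T = (6.2590, 6.7534). ∠PTS = 121.6° gives TS at 59.900° from the x-axis; with |TS| = 25.8, S = (19.198, 29.074). Then |AS| = |S − A| = 34.841.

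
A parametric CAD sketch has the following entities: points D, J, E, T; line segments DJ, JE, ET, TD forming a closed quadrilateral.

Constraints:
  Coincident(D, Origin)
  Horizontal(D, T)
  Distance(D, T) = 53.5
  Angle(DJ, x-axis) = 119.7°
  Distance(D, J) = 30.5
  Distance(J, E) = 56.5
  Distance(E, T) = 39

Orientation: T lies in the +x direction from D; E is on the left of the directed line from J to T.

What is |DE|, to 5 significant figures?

54.652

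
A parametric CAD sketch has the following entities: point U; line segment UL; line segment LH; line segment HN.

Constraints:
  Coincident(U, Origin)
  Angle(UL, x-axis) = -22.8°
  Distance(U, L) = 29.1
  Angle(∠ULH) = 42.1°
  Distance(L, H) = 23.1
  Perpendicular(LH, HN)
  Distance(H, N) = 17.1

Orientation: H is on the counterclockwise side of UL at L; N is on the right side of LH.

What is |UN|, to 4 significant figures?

36.64

∠ULH = 42.1°, so LH runs at -22.8° + (180° − 42.1°) = 115.1° from the x-axis; with |LH| = 23.1, H = L + 23.1·(cos 115.1°, sin 115.1°) = (17.03, 9.642). LH ⟂ HN; with |HN| = 17.1 on the right of LH, N = H + 17.1·(0.9056, 0.4242) = (32.51, 16.90). Then |UN| = |N − U| = 36.64.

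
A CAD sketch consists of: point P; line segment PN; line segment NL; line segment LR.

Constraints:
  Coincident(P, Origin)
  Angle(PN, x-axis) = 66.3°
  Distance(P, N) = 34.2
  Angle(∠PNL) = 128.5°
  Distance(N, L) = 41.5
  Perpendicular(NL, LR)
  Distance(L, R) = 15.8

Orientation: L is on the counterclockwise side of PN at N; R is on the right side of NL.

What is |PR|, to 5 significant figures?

75.858

∠PNL = 128.5°, so NL runs at 66.3° + (180° − 128.5°) = 117.80° from the x-axis; with |NL| = 41.5, L = N + 41.5·(cos 117.80°, sin 117.80°) = (-5.6084, 68.026). NL is perpendicular to LR; with |LR| = 15.8 on the right of NL, R = L + 15.8·(0.88458, 0.46639) = (8.3679, 75.395). Then |PR| = |R − P| = 75.858.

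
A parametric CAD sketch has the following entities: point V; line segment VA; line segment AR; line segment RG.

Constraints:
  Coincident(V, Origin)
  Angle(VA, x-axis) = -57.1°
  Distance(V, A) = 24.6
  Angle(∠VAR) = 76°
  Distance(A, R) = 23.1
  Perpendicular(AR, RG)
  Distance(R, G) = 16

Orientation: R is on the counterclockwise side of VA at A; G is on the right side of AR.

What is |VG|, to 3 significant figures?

43.4

V is at the origin; VA runs at -57.1° with length 24.6, so A = 24.6·(cos -57.1°, sin -57.1°) = (13.4, -20.7). ∠VAR = 76.0°, so AR runs at -57.1° + (180° − 76.0°) = 46.9° from the x-axis; with |AR| = 23.1, R = A + 23.1·(cos 46.9°, sin 46.9°) = (29.1, -3.79). AR ⟂ RG; with |RG| = 16.0 on the right of AR, G = R + 16.0·(0.730, -0.683) = (40.8, -14.7). Then |VG| = |G − V| = 43.4.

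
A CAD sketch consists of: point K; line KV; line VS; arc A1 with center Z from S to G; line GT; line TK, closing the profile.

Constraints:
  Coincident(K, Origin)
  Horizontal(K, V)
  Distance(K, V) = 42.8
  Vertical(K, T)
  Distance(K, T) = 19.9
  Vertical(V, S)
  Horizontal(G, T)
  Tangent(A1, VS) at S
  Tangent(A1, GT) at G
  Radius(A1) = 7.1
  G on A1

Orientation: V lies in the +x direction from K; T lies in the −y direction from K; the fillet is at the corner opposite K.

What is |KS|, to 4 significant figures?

44.67

K is at the origin; K and V share the same y with |KV| = 42.8 and V on the +x side, so V = (42.80, 0.000). K and T share the same x with |KT| = 19.9 and T on the −y side, so T = (0.000, -19.90). The virtual corner opposite K is at (42.80, -19.90). A1 meets VS tangentially, so ZS is at right angles to VS and A1 meets GT tangentially, so ZG is at right angles to GT, with radius 7.1, so the center Z sits 7.1 in from both sides at Z = (35.70, -12.80). That places the tangent points at S = (42.80, -12.80) on VS and G = (35.70, -19.90) on GT. Then |KS| = |S − K| = 44.67.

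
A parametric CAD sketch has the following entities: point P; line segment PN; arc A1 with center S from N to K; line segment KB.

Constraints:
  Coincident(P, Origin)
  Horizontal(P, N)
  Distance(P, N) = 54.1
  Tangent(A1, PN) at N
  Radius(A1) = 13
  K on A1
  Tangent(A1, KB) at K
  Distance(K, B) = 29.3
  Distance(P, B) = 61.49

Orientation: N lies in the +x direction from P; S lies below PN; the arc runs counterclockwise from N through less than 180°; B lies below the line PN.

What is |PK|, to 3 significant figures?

43.5

Checks: |SK| = 13.00 ✓; ∠(SK, KB) = 90.00° ✓; |KB| = 29.30 ✓; |PB| = 61.49 ✓.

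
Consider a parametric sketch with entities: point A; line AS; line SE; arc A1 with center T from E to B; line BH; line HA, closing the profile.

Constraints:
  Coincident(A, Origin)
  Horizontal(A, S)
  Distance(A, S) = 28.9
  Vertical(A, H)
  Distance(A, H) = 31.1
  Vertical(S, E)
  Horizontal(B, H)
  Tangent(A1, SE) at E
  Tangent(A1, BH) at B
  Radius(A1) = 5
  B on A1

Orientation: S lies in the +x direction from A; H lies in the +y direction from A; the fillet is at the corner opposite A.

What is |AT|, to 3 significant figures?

35.4

A is at the origin; AS is horizontal with |AS| = 28.9 and S on the +x side, so S = (28.9, 0.00). AH is vertical with |AH| = 31.1 and H on the +y side, so H = (0.00, 31.1). The virtual corner opposite A is at (28.9, 31.1). Since A1 is tangent to SE there, TE ⟂ SE and A1 meets BH tangentially, so TB is at right angles to BH, with radius 5.0, so the center T sits 5.0 in from both sides at T = (23.9, 26.1). Then |AT| = |T − A| = 35.4.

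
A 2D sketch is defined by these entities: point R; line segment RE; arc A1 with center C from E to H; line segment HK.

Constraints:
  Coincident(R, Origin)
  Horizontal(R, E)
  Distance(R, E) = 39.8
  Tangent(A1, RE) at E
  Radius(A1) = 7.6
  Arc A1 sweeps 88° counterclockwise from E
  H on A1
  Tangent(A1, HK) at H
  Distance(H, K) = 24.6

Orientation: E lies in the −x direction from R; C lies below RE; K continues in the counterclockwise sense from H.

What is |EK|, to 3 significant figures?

33.0

On A1, E sits at bearing 90° from C; an 88° counterclockwise sweep puts H at bearing 178°, so H = C + 7.6·(cos 178°, sin 178°) = (-47.4, -7.33). Since A1 is tangent to HK there, CH ⟂ HK, so HK runs along (−sin 178°, cos 178°); with |HK| = 24.6, K = (-48.3, -31.9). Then |EK| = |K − E| = 33.0.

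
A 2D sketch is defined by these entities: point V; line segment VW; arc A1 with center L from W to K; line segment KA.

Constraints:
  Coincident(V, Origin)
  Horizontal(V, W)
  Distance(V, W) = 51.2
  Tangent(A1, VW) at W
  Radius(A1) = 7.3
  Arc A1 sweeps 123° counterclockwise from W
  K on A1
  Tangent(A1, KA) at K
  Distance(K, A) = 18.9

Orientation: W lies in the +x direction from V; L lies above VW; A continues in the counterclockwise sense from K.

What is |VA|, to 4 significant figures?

54.29

V is at the origin; V and W share the same y with |VW| = 51.2 and W on the +x side, so W = (51.20, 0.000). A1 meets VW tangentially, so LW is at right angles to VW, so L = W + (0, 7.3) = (51.20, 7.300). On A1, W sits at bearing -90° from L; a 123° counterclockwise sweep puts K at bearing 33°, so K = L + 7.3·(cos 33°, sin 33°) = (57.32, 11.28). A1 meets KA tangentially, so LK is at right angles to KA, so KA runs along (−sin 33°, cos 33°); with |KA| = 18.9, A = (47.03, 27.13). Then |VA| = |A − V| = 54.29.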